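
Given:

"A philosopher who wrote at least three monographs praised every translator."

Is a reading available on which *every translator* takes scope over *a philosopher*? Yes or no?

Yes

The RC *who wrote at least three monographs* is an island, but *every translator* is not inside it — it is the matrix object, a clausemate of *a philosopher*.
Since no island is crossed, the inverse ordering is licensed alongside surface scope.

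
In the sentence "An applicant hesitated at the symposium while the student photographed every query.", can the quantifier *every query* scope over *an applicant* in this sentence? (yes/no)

No

The target quantifier *every query* is part of the adjunct clause *while the student photographed every query*.
The adjunct-island constraint bars QR out of an adverbial clause.
*every query* is confined to the island and cannot take scope over *an applicant*.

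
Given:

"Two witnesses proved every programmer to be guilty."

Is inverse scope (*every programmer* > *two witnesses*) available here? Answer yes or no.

Yes

The ECM infinitive is scope-transparent — *every programmer* is free to raise above *two witnesses*.
With no island boundary between them, the object can take inverse scope over the subject via ordinary QR within the clause.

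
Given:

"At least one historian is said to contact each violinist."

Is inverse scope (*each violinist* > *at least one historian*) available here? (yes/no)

Yes

The matrix predicate is a raising verb, whose infinitival complement is not a scope island — *each violinist* can QR into the matrix clause.
Nothing blocks QR of the lower DP to a position above the higher one, so inverse scope is available.
The sentence is scopally ambiguous between *at least one historian* > *each violinist* and *each violinist* > *at least one historian*.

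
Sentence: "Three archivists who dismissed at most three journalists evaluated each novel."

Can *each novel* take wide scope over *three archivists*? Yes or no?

Yes

Although the sentence contains a relative clause (*who dismissed at most three journalists*), *each novel* is outside it, in the matrix VP.
Nothing blocks QR of the lower DP to a position above the higher one, so inverse scope is available.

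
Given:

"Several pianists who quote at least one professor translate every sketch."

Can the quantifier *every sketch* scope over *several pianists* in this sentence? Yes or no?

Yes

Although the sentence contains a relative clause (*who quote at least one professor*), *every sketch* is outside it, in the matrix VP.
Nothing blocks QR of the lower DP to a position above the higher one, so inverse scope is available.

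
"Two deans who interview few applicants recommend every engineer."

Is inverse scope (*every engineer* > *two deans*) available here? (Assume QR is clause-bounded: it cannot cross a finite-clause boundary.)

*every engineer* is a matrix argument; only *two deans* is modified by the relative clause *who interview few applicants*, so the RC island is irrelevant to the target quantifier.
Clause-internal QR can adjoin the lower DP above the subject, yielding the inverse reading.
So *every engineer* > *two deans* is among the available readings.

Yes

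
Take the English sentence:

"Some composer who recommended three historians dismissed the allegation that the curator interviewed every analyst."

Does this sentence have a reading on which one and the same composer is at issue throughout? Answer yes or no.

This is the *some composer* > *every analyst* reading.
Surface scope (*some composer* > *every analyst*) is always derivable; islands only block QR, not in-situ interpretation.

Yes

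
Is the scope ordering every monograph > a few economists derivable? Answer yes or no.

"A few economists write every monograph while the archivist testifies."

Neither queried DP is inside the adjunct, so the adjunct-island constraint does not apply.
Clause-internal QR can adjoin the lower DP above the subject, yielding the inverse reading.

Yes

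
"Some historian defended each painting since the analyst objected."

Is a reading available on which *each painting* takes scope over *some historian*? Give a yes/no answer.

Neither queried DP is inside the adjunct, so the adjunct-island constraint does not apply.
Clause-internal QR can adjoin the lower DP above the subject, yielding the inverse reading.
So *each painting* > *some historian* is among the available readings.

Yes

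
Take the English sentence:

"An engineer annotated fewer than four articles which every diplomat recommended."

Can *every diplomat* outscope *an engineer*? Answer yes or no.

No

Structurally, *every diplomat* is inside the relative clause *which every diplomat recommended* modifying *fewer than four articles*.
QR out of a relative clause is ruled out by the relative-clause island constraint.
So *every diplomat* cannot raise high enough to outscope *an engineer*; only the surface ordering *an engineer* > *every diplomat* is available.
(Only the surface reading survives: one fixed engineer with respect to all the relevant diplomats.)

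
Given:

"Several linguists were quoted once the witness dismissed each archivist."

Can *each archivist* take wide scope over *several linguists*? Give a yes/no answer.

No

*each archivist* occurs within the adjunct clause *once the witness dismissed each archivist*.
Scope out of an adjunct clause is unavailable: QR respects the adjunct-island constraint.
So the wide-scope reading for *each archivist* is blocked.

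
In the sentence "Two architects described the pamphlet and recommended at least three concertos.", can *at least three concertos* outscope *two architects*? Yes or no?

*at least three concertos* sits inside one conjunct of the coordinate structure (*recommended at least three concertos*).
QR out of a conjunct would have to apply non-ATB, which the CSC forbids.
*at least three concertos* > *two architects* would require crossing that boundary, which is illicit.

No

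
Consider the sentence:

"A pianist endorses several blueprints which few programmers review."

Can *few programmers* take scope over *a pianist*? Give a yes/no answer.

No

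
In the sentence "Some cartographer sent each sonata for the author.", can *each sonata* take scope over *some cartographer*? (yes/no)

Yes

*some cartographer* and *each sonata* are co-arguments of the matrix verb, with nothing but a clause-internal boundary between them.
QR within a single clause is free, so the lower quantifier may take scope over the higher one.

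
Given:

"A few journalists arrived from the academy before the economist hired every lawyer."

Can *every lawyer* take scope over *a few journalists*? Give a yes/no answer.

No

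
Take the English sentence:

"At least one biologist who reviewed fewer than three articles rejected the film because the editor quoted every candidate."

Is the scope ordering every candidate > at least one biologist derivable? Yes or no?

No

The target quantifier *every candidate* is part of the adjunct clause *because the editor quoted every candidate*.
Scope out of an adjunct clause is unavailable: QR respects the adjunct-island constraint.
The inverse ordering *every candidate* > *at least one biologist* is therefore underivable.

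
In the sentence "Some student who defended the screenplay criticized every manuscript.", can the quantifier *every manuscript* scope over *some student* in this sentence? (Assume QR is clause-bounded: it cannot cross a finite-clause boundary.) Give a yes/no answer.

Yes

The RC *who defended the screenplay* is an island, but *every manuscript* is not inside it — it is the matrix object, a clausemate of *some student*.
With no island boundary between them, the object can take inverse scope over the subject via ordinary QR within the clause.
Both orderings are possible: *some student* > *every manuscript* and *every manuscript* > *some student*.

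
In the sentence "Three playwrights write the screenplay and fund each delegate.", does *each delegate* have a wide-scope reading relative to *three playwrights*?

No

Structurally, *each delegate* is inside one conjunct of the coordinate structure (*fund each delegate*).
Coordinate structures are islands for non-across-the-board movement, QR included.
So the wide-scope reading for *each delegate* is blocked.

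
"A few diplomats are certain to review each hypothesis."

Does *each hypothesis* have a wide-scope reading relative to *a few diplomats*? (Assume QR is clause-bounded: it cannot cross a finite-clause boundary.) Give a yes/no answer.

*each hypothesis* is inside a raising infinitive, which is transparent to QR (no CP barrier), so it behaves as a matrix argument.
Since no island is crossed, the inverse ordering is licensed alongside surface scope.

Yes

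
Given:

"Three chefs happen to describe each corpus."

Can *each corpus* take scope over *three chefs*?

The matrix predicate is a raising verb, whose infinitival complement is not a scope island — *each corpus* can QR into the matrix clause.
QR within a single clause is free, so the lower quantifier may take scope over the higher one.
So *each corpus* > *three chefs* is among the available readings.

Yes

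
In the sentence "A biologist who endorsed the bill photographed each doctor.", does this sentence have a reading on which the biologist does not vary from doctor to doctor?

Yes

This is the *a biologist* > *each doctor* reading.
That is the surface-scope ordering, which is always one of the available readings — island constraints only ever restrict inverse scope.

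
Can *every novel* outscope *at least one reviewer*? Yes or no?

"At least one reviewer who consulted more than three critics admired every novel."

Yes

*every novel* sits in the matrix clause, not in the relative clause on *at least one reviewer*.
Nothing blocks QR of the lower DP to a position above the higher one, so inverse scope is available.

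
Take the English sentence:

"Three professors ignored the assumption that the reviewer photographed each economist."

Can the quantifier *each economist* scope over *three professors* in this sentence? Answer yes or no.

The target quantifier *each economist* is part of the complex NP *the assumption that the reviewer photographed each economist*.
The Complex NP Constraint bars QR out of the complement clause of a noun.
So *each economist* cannot raise to a position above *three professors*.

No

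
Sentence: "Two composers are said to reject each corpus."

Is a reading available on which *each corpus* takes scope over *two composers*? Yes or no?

Yes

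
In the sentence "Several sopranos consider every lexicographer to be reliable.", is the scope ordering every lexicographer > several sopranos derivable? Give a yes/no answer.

Yes

The ECM infinitive is scope-transparent — *every lexicographer* is free to raise above *several sopranos*.
With no island boundary between them, the object can take inverse scope over the subject via ordinary QR within the clause.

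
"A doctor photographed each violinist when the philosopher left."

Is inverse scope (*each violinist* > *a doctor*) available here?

Yes

Neither queried DP is inside the adjunct, so the adjunct-island constraint does not apply.
Ordinary QR to a clause-peripheral position gives the wide-scope LF for the lower DP.
So *each violinist* > *a doctor* is among the available readings.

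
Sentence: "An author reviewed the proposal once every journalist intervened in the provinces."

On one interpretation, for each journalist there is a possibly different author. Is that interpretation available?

This is the *every journalist* > *an author* reading.
*every journalist* sits inside the adjunct clause *once every journalist intervened in the provinces*.
The adjunct-island constraint bars QR out of an adverbial clause.
So the wide-scope reading for *every journalist* is blocked.
(Only the surface reading survives: one fixed author with respect to all the relevant journalists.)

No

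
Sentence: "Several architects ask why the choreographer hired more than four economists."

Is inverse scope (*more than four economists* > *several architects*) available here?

No

*more than four economists* occurs within the embedded question *why the choreographer hired more than four economists*.
The wh-island constraint blocks QR out of an embedded interrogative.
So *more than four economists* cannot raise to a position above *several architects*.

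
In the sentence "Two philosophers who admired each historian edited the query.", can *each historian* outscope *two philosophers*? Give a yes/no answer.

No

*each historian* occurs within the relative clause *who admired each historian*.
A relative clause is a scope island — quantifier raising cannot cross its boundary.
The inverse ordering *each historian* > *two philosophers* is therefore underivable.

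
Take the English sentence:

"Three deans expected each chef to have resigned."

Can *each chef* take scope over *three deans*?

Yes

This is an ECM construction: *each chef* is the infinitival subject, Case-marked by the matrix verb, and the infinitive is transparent for QR.
No island intervenes, so both surface and inverse scope are derivable.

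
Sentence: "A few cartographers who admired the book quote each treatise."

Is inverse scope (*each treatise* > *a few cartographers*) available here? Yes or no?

Although the sentence contains a relative clause (*who admired the book*), *each treatise* is outside it, in the matrix VP.
Clause-internal QR can adjoin the lower DP above the subject, yielding the inverse reading.
So *each treatise* > *a few cartographers* is among the available readings.

Yes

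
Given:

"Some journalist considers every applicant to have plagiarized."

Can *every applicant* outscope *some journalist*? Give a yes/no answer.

Yes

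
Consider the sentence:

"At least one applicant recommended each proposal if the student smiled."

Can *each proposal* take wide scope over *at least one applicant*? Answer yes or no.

The adjunct clause does not contain *each proposal*, which is the matrix object.
Since no island is crossed, the inverse ordering is licensed alongside surface scope.
So *each proposal* > *at least one applicant* is among the available readings.

Yes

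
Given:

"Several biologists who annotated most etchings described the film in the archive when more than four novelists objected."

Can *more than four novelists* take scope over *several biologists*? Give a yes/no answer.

Structurally, *more than four novelists* is inside the adjunct clause *when more than four novelists objected*.
Scope out of an adjunct clause is unavailable: QR respects the adjunct-island constraint.
So *more than four novelists* cannot raise to a position above *several biologists*.

No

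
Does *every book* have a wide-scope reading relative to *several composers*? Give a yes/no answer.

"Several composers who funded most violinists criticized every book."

Yes

The RC *who funded most violinists* is an island, but *every book* is not inside it — it is the matrix object, a clausemate of *several composers*.
Nothing blocks QR of the lower DP to a position above the higher one, so inverse scope is available.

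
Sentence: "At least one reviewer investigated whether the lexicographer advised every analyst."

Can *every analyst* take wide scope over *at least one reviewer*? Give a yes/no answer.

No

*every analyst* is embedded in the embedded question *whether the lexicographer advised every analyst*.
An indirect question is a wh-island; the filled [Spec,CP] blocks QR across the CP edge.
So *every analyst* cannot raise high enough to outscope *at least one reviewer*; only the surface ordering *at least one reviewer* > *every analyst* is available.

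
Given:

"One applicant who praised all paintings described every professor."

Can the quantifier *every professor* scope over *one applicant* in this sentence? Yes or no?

Yes

Although the sentence contains a relative clause (*who praised all paintings*), *every professor* is outside it, in the matrix VP.
Clause-internal QR can adjoin the lower DP above the subject, yielding the inverse reading.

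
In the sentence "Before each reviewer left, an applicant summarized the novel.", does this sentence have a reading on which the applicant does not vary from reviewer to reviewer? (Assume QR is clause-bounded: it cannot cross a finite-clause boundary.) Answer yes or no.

Yes

The paraphrase describes the scope ordering *an applicant* > *each reviewer*.
*an applicant* is a matrix-clause argument and can take scope within the matrix clause over the constituent containing *each reviewer*, so *an applicant* > *each reviewer* needs no island-crossing movement and is available.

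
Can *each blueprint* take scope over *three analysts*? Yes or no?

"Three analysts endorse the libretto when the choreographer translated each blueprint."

*each blueprint* sits inside the adjunct clause *when the choreographer translated each blueprint*.
Since the clause is an adjunct (not a complement), the Adjunct Condition blocks QR across its edge.
Hence only narrow scope for *each blueprint* (under *three analysts*) survives.

No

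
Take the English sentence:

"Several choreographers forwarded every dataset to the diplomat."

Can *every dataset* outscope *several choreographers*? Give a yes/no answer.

Both DPs are arguments of the same predicate; there is no clause or island boundary between them.
Clause-internal QR can adjoin the lower DP above the subject, yielding the inverse reading.
Both orderings are possible: *several choreographers* > *every dataset* and *every dataset* > *several choreographers*.

Yes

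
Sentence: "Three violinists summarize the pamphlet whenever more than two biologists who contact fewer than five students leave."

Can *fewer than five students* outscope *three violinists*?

*fewer than five students* occurs within the relative clause *who contact fewer than five students*, which is itself inside the adjunct *whenever more than two biologists who contact fewer than five students leave*.
The quantifier would have to escape first the RC and then the adjunct — two independent island violations.
So *fewer than five students* cannot raise to a position above *three violinists*.

No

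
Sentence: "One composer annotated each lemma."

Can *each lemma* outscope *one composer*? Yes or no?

*each lemma* is the matrix object and *one composer* the matrix subject; the two are clausemates.
Clause-internal QR can adjoin the lower DP above the subject, yielding the inverse reading.

Yes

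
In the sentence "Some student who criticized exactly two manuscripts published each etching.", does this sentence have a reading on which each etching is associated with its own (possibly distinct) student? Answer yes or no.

Yes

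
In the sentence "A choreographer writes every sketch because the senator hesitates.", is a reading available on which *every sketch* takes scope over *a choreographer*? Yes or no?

Yes

Although there is an adjunct clause, *every sketch* is in the main clause, not inside the adjunct.
No island intervenes, so both surface and inverse scope are derivable.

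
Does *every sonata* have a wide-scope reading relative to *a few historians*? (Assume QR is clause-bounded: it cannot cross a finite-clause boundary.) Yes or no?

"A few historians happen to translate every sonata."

Infinitival complements of raising predicates do not block QR; *every sonata* and *a few historians* are effectively clausemates.
With no island boundary between them, the object can take inverse scope over the subject via ordinary QR within the clause.
Both orderings are possible: *a few historians* > *every sonata* and *every sonata* > *a few historians*.

Yes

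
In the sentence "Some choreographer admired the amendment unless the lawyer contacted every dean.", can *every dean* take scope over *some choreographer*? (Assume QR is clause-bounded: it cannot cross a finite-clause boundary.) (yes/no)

No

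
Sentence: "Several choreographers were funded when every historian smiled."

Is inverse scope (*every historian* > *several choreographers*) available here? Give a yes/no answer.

The DP *every historian* is contained in the adjunct clause *when every historian smiled*.
Adjuncts are opaque for quantifier raising; a quantifier in an adjunct stays inside it.
*every historian* > *several choreographers* would require crossing that boundary, which is illicit.

No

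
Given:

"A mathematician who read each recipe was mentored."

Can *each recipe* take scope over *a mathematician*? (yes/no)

No

*each recipe* is embedded in the relative clause *who read each recipe*.
Quantifiers inside a relative clause are trapped there; the RC boundary blocks QR.
Hence only narrow scope for *each recipe* (under *a mathematician*) survives.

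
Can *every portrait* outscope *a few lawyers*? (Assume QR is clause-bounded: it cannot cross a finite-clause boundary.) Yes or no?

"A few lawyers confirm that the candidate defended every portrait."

Structurally, *every portrait* is inside the finite complement clause *that the candidate defended every portrait*.
Under clause-bounded QR, a quantifier in an embedded finite clause cannot raise into the matrix clause.
*every portrait* is confined to the island and cannot take scope over *a few lawyers*.

No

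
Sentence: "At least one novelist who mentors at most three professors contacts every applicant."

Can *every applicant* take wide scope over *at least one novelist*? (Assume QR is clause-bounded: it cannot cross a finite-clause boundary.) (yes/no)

Although the sentence contains a relative clause (*who mentors at most three professors*), *every applicant* is outside it, in the matrix VP.
Nothing blocks QR of the lower DP to a position above the higher one, so inverse scope is available.
So *every applicant* > *at least one novelist* is among the available readings.

Yes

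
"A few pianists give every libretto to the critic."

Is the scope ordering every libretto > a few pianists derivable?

Yes

*every libretto* is the matrix object and *a few pianists* the matrix subject; the two are clausemates.
With no island boundary between them, the object can take inverse scope over the subject via ordinary QR within the clause.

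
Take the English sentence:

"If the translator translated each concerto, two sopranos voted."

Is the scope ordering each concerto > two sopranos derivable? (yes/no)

The target quantifier *each concerto* is part of the adjunct clause *if the translator translated each concerto*.
Scope out of an adjunct clause is unavailable: QR respects the adjunct-island constraint.
*each concerto* is confined to the island and cannot take scope over *two sopranos*.

No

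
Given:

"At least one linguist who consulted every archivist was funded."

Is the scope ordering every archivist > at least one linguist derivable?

No

The target quantifier *every archivist* is part of the relative clause *who consulted every archivist*.
Relative clauses block scope extraction: QR cannot target a position outside the modified NP.
Hence only narrow scope for *every archivist* (under *at least one linguist*) survives.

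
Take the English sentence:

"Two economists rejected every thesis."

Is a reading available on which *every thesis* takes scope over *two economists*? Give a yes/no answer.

*two economists* and *every thesis* are co-arguments of the matrix verb, with nothing but a clause-internal boundary between them.
Clause-internal QR can adjoin the lower DP above the subject, yielding the inverse reading.

Yes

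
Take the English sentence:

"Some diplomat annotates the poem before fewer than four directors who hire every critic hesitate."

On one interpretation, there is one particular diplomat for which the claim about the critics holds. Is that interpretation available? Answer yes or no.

The paraphrase describes the scope ordering *some diplomat* > *every critic*.
Nothing needs to raise for *some diplomat* > *every critic*, so no island constraint is at stake.

Yes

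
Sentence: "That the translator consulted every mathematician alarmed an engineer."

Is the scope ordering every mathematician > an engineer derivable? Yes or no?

No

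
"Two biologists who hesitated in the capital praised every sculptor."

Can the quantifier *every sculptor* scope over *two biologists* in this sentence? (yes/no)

*every sculptor* sits in the matrix clause, not in the relative clause on *two biologists*.
Clause-internal QR can adjoin the lower DP above the subject, yielding the inverse reading.

Yes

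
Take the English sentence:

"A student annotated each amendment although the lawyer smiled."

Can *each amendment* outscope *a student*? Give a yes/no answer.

Yes

The adjunct clause does not contain *each amendment*, which is the matrix object.
No island intervenes, so both surface and inverse scope are derivable.
Both orderings are possible: *a student* > *each amendment* and *each amendment* > *a student*.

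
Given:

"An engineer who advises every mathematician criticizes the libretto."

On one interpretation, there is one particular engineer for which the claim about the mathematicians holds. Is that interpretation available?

Yes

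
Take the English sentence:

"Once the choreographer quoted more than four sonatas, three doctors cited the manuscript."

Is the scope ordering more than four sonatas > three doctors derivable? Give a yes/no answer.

No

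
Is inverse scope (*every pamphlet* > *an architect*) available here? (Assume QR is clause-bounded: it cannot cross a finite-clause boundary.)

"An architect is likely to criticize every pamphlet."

*every pamphlet* is the object of the infinitival complement of a raising predicate; raising infinitives are transparent for QR, so the two DPs are in effect clausemates.
With no island boundary between them, the object can take inverse scope over the subject via ordinary QR within the clause.

Yes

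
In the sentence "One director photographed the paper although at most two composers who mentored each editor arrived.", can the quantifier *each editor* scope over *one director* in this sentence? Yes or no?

*each editor* occurs within the relative clause *who mentored each editor*, which is itself inside the adjunct *although at most two composers who mentored each editor arrived*.
Two island boundaries intervene — the relative clause and the adjunct. Either alone would block QR.
There is no licit LF on which *each editor* c-commands *one director*.
(Only the surface reading survives: one fixed director with respect to all the relevant editors.)

No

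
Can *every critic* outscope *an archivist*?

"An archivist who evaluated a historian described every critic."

*every critic* sits in the matrix clause, not in the relative clause on *an archivist*.
Clause-internal QR can adjoin the lower DP above the subject, yielding the inverse reading.

Yes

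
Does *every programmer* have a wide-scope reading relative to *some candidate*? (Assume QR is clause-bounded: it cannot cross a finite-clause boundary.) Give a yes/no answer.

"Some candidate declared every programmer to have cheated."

The ECM infinitive is scope-transparent — *every programmer* is free to raise above *some candidate*.
QR within a single clause is free, so the lower quantifier may take scope over the higher one.
The sentence is scopally ambiguous between *some candidate* > *every programmer* and *every programmer* > *some candidate*.

Yes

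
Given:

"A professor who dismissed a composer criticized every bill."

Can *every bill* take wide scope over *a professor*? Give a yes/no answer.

Yes

The relative clause *who dismissed a composer* modifies *a professor*, but *every bill* is not inside that relative clause — it is an argument of the matrix verb.
Clause-internal QR can adjoin the lower DP above the subject, yielding the inverse reading.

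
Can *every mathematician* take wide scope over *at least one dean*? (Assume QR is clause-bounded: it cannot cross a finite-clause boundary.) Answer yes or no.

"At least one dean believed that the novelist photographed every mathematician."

*every mathematician* occurs within the finite complement clause *that the novelist photographed every mathematician*.
Under clause-bounded QR, a quantifier in an embedded finite clause cannot raise into the matrix clause.
So *every mathematician* cannot raise high enough to outscope *at least one dean*; only the surface ordering *at least one dean* > *every mathematician* is available.
(Only the surface reading survives: one fixed dean with respect to all the relevant mathematicians.)

No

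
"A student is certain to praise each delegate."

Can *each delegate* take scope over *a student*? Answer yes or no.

Yes

Raising constructions are monoclausal for scope purposes; *each delegate* is not separated from *a student* by any island.
Nothing blocks QR of the lower DP to a position above the higher one, so inverse scope is available.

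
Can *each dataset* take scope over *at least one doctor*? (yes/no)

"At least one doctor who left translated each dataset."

Yes

*each dataset* is a matrix argument; only *at least one doctor* is modified by the relative clause *who left*, so the RC island is irrelevant to the target quantifier.
Clause-internal QR can adjoin the lower DP above the subject, yielding the inverse reading.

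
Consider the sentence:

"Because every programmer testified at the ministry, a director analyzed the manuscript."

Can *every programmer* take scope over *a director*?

Structurally, *every programmer* is inside the adjunct clause *because every programmer testified at the ministry*.
Scope out of an adjunct clause is unavailable: QR respects the adjunct-island constraint.
There is no licit LF on which *every programmer* c-commands *a director*.

No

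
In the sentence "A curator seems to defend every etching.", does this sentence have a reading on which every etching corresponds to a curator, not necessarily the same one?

Yes

The described interpretation is the *every etching* > *a curator* scoping.
Raising constructions are monoclausal for scope purposes; *every etching* is not separated from *a curator* by any island.
With no island boundary between them, the object can take inverse scope over the subject via ordinary QR within the clause.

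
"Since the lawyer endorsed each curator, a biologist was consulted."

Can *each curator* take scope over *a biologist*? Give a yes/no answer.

No

*each curator* sits inside the adjunct clause *since the lawyer endorsed each curator*.
Since the clause is an adjunct (not a complement), the Adjunct Condition blocks QR across its edge.
So the wide-scope reading for *each curator* is blocked.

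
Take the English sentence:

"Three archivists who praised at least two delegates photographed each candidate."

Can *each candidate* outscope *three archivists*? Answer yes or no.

Yes

*each candidate* sits in the matrix clause, not in the relative clause on *three archivists*.
Since no island is crossed, the inverse ordering is licensed alongside surface scope.
So *each candidate* > *three archivists* is among the available readings.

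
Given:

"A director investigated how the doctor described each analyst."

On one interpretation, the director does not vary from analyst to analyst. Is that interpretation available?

That reading corresponds to *a director* > *each analyst*.
That is the surface-scope ordering, which is always one of the available readings — island constraints only ever restrict inverse scope.

Yes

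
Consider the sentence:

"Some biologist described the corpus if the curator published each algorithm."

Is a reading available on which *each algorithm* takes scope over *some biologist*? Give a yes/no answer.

Structurally, *each algorithm* is inside the adjunct clause *if the curator published each algorithm*.
Adverbial clauses are not L-marked, so they are barriers for QR — the quantifier cannot escape the adjunct.
So *each algorithm* cannot raise to a position above *some biologist*.
(Only the surface reading survives: one fixed biologist with respect to all the relevant algorithms.)

No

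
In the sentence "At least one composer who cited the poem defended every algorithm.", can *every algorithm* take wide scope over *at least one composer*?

The relative clause *who cited the poem* modifies *at least one composer*, but *every algorithm* is not inside that relative clause — it is an argument of the matrix verb.
Since no island is crossed, the inverse ordering is licensed alongside surface scope.

Yes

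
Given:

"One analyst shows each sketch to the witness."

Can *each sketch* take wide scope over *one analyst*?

Both DPs are arguments of the same predicate; there is no clause or island boundary between them.
With no island boundary between them, the object can take inverse scope over the subject via ordinary QR within the clause.
Both orderings are possible: *one analyst* > *each sketch* and *each sketch* > *one analyst*.

Yes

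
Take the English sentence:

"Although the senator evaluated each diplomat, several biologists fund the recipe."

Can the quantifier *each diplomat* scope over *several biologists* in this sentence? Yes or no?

No

Structurally, *each diplomat* is inside the adjunct clause *although the senator evaluated each diplomat*.
Scope out of an adjunct clause is unavailable: QR respects the adjunct-island constraint.
There is no licit LF on which *each diplomat* c-commands *several biologists*.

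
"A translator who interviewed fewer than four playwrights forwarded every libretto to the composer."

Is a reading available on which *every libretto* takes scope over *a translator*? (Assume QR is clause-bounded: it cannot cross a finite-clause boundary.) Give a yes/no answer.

*every libretto* sits in the matrix clause, not in the relative clause on *a translator*.
Since no island is crossed, the inverse ordering is licensed alongside surface scope.

Yes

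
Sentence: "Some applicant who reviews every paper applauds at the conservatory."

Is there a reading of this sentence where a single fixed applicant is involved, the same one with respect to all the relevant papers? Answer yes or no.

The described interpretation is the *some applicant* > *every paper* scoping.
That is the surface-scope ordering, which is always one of the available readings — island constraints only ever restrict inverse scope.

Yes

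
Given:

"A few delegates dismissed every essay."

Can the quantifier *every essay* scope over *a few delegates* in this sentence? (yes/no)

*every essay* and *a few delegates* are in the same minimal clause.
No island intervenes, so both surface and inverse scope are derivable.
Both orderings are possible: *a few delegates* > *every essay* and *every essay* > *a few delegates*.

Yes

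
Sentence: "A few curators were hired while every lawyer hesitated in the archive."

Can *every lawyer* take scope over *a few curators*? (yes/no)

No

The target quantifier *every lawyer* is part of the adjunct clause *while every lawyer hesitated in the archive*.
Adjunct clauses are scope islands: a quantifier inside an adjunct cannot raise into the matrix clause.
So *every lawyer* cannot raise high enough to outscope *a few curators*; only the surface ordering *a few curators* > *every lawyer* is available.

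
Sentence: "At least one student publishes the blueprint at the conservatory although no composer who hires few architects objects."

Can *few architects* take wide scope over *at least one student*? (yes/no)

No

The target quantifier *few architects* is part of the relative clause *who hires few architects*, which is itself inside the adjunct *although no composer who hires few architects objects*.
Two island boundaries intervene — the relative clause and the adjunct. Either alone would block QR.
*few architects* > *at least one student* would require crossing that boundary, which is illicit.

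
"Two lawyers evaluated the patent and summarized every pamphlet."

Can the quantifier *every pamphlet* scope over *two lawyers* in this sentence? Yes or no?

No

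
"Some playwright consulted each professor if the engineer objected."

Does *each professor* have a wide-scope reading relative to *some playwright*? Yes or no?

Yes

The adjunct clause does not contain *each professor*, which is the matrix object.
With no island boundary between them, the object can take inverse scope over the subject via ordinary QR within the clause.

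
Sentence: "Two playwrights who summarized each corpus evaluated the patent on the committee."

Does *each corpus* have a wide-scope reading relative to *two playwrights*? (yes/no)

The target quantifier *each corpus* is part of the relative clause *who summarized each corpus*.
A relative clause is a scope island — quantifier raising cannot cross its boundary.
The inverse ordering *each corpus* > *two playwrights* is therefore underivable.

No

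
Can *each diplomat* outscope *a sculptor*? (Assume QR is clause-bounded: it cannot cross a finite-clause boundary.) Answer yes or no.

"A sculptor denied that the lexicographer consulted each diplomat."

No

*each diplomat* occurs within the finite complement clause *that the lexicographer consulted each diplomat*.
Finite CP is the ceiling for QR here, by assumption.
*each diplomat* is confined to the island and cannot take scope over *a sculptor*.
(Only the surface reading survives: one fixed sculptor with respect to all the relevant diplomats.)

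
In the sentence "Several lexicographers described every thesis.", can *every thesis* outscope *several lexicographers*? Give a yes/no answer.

Yes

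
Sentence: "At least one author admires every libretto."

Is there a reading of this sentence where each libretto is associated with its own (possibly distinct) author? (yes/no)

Yes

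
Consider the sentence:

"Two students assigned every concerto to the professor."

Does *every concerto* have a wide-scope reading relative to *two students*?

Yes

Both DPs are arguments of the same predicate; there is no clause or island boundary between them.
With no island boundary between them, the object can take inverse scope over the subject via ordinary QR within the clause.
The sentence is scopally ambiguous between *two students* > *every concerto* and *every concerto* > *two students*.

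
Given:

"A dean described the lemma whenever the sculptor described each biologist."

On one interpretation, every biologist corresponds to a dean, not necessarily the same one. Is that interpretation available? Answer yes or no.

The paraphrase describes the scope ordering *each biologist* > *a dean*.
The DP *each biologist* is contained in the adjunct clause *whenever the sculptor described each biologist*.
Scope out of an adjunct clause is unavailable: QR respects the adjunct-island constraint.
So *each biologist* cannot raise high enough to outscope *a dean*; only the surface ordering *a dean* > *each biologist* is available.

No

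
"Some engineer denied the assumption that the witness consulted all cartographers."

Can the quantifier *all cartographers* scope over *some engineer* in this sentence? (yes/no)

Structurally, *all cartographers* is inside the complex NP *the assumption that the witness consulted all cartographers*.
Since the clause is the complement of a nominal head, the CNPC blocks scope extraction.
*all cartographers* is confined to the island and cannot take scope over *some engineer*.

No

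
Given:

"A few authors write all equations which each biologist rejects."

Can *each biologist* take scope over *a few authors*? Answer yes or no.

No

Structurally, *each biologist* is inside the relative clause *which each biologist rejects* modifying *all equations*.
QR out of a relative clause is ruled out by the relative-clause island constraint.
There is no licit LF on which *each biologist* c-commands *a few authors*.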